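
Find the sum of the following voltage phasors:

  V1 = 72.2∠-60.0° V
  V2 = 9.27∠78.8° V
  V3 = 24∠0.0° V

Step 1 — Convert each phasor to rectangular form:
  V1 = 72.2·(cos(-60.0°) + j·sin(-60.0°)) = 36.1 - j62.53 V
  V2 = 9.27·(cos(78.8°) + j·sin(78.8°)) = 1.801 + j9.093 V
  V3 = 24·(cos(0.0°) + j·sin(0.0°)) = 24 V
Step 2 — Sum components: V_total = 61.9 - j53.43 V.
Step 3 — Convert to polar: |V_total| = 81.77 V, ∠V_total = -40.8°.

V_total = 81.77∠-40.8° V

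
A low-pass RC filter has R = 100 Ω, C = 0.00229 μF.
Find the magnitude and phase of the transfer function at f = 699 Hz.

Step 1 — Angular frequency: ω = 2π·699 = 4392 rad/s.
Step 2 — Transfer function: H(jω) = 1/(1 + jωRC).
Step 3 — Denominator: 1 + jωRC = 1 + j·4392·100·2.29e-09 = 1 + j0.001006.
Step 4 — H = 1 - j0.001006.
Step 5 — Magnitude: |H| = 1 (-0.0 dB); phase: φ = -0.1°.

|H| = 1 (-0.0 dB), φ = -0.1°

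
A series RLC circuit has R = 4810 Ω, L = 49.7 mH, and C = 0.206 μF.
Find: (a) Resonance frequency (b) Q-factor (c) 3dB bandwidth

Step 1 — Resonance condition Im(Z)=0 gives ω₀ = 1/√(LC).
Step 2 — ω₀ = 1/√(0.0497·2.06e-07) = 9883 rad/s.
Step 3 — f₀ = ω₀/(2π) = 1573 Hz.
Step 4 — Series Q: Q = ω₀L/R = 9883·0.0497/4810 = 0.1021.
Step 5 — 3dB bandwidth: Δω = ω₀/Q = 9.678e+04 rad/s; BW = Δω/(2π) = 1.54e+04 Hz.

(a) f₀ = 1573 Hz  (b) Q = 0.1021  (c) BW = 1.54e+04 Hz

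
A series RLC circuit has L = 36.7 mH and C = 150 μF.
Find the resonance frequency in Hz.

Step 1 — Resonance condition Im(Z)=0 gives ω₀ = 1/√(LC).
Step 2 — ω₀ = 1/√(0.0367·0.00015) = 426.2 rad/s.
Step 3 — f₀ = ω₀/(2π) = 67.83 Hz.

f₀ = 67.83 Hz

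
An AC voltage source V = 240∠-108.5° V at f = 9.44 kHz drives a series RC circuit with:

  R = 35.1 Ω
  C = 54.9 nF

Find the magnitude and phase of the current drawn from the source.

Step 1 — Angular frequency: ω = 2π·f = 2π·9440 = 5.931e+04 rad/s.
Step 2 — Component impedances:
  R: Z = R = 35.1 Ω
  C: Z = 1/(jωC) = -j/(ω·C) = 0 - j307.1 Ω
Step 3 — Series combination: Z_total = R + C = 35.1 - j307.1 Ω = 309.1∠-83.5° Ω.
Step 4 — Source phasor: V = 240∠-108.5° V = -76.15 - j227.6 V.
Step 5 — Ohm's law: I = V / Z_total = (-76.15 - j227.6) / (35.1 - j307.1) = 0.7036 - j0.3284 A.
Step 6 — Convert to polar: |I| = 0.7765 A, ∠I = -25.0°.

I = 0.7765∠-25.0° A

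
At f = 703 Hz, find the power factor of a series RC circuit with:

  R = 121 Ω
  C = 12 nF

Step 1 — Angular frequency: ω = 2π·f = 2π·703 = 4417 rad/s.
Step 2 — Component impedances:
  R: Z = R = 121 Ω
  C: Z = 1/(jωC) = -j/(ω·C) = 0 - j1.887e+04 Ω
Step 3 — Series combination: Z_total = R + C = 121 - j1.887e+04 Ω = 1.887e+04∠-89.6° Ω.
Step 4 — Power factor: PF = cos(φ) = Re(Z)/|Z| = 121/18867 = 0.006413.
Step 5 — Type: Im(Z) = -1.887e+04 ⇒ leading (phase φ = -89.6°).

PF = 0.006413 (leading, φ = -89.6°)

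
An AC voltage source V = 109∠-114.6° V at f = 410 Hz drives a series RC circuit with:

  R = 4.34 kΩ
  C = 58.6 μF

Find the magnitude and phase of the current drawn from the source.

Step 1 — Angular frequency: ω = 2π·f = 2π·410 = 2576 rad/s.
Step 2 — Component impedances:
  R: Z = R = 4340 Ω
  C: Z = 1/(jωC) = -j/(ω·C) = 0 - j6.624 Ω
Step 3 — Series combination: Z_total = R + C = 4340 - j6.624 Ω = 4340∠-0.1° Ω.
Step 4 — Source phasor: V = 109∠-114.6° V = -45.37 - j99.11 V.
Step 5 — Ohm's law: I = V / Z_total = (-45.37 - j99.11) / (4340 - j6.624) = -0.01042 - j0.02285 A.
Step 6 — Convert to polar: |I| = 0.02512 A, ∠I = -114.5°.

I = 0.02512∠-114.5° A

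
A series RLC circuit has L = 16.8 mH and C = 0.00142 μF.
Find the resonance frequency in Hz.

Step 1 — Resonance condition Im(Z)=0 gives ω₀ = 1/√(LC).
Step 2 — ω₀ = 1/√(0.0168·1.42e-09) = 2.047e+05 rad/s.
Step 3 — f₀ = ω₀/(2π) = 3.259e+04 Hz.

f₀ = 3.259e+04 Hz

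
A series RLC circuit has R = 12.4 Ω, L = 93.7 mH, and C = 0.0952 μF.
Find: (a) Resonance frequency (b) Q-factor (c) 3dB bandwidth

Step 1 — Resonance condition Im(Z)=0 gives ω₀ = 1/√(LC).
Step 2 — ω₀ = 1/√(0.0937·9.52e-08) = 1.059e+04 rad/s.
Step 3 — f₀ = ω₀/(2π) = 1685 Hz.
Step 4 — Series Q: Q = ω₀L/R = 1.059e+04·0.0937/12.4 = 80.01.
Step 5 — 3dB bandwidth: Δω = ω₀/Q = 132.3 rad/s; BW = Δω/(2π) = 21.06 Hz.

(a) f₀ = 1685 Hz  (b) Q = 80.01  (c) BW = 21.06 Hz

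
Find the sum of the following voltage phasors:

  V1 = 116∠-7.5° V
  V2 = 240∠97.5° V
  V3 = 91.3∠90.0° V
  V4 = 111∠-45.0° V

Step 1 — Convert each phasor to rectangular form:
  V1 = 116·(cos(-7.5°) + j·sin(-7.5°)) = 115 - j15.14 V
  V2 = 240·(cos(97.5°) + j·sin(97.5°)) = -31.33 + j237.9 V
  V3 = 91.3·(cos(90.0°) + j·sin(90.0°)) = 0 + j91.3 V
  V4 = 111·(cos(-45.0°) + j·sin(-45.0°)) = 78.49 - j78.49 V
Step 2 — Sum components: V_total = 162.2 + j235.6 V.
Step 3 — Convert to polar: |V_total| = 286 V, ∠V_total = 55.5°.

V_total = 286∠55.5° V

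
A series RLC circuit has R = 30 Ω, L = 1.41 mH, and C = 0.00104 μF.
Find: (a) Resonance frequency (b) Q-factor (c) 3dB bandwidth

Step 1 — Resonance condition Im(Z)=0 gives ω₀ = 1/√(LC).
Step 2 — ω₀ = 1/√(0.00141·1.04e-09) = 8.258e+05 rad/s.
Step 3 — f₀ = ω₀/(2π) = 1.314e+05 Hz.
Step 4 — Series Q: Q = ω₀L/R = 8.258e+05·0.00141/30 = 38.81.
Step 5 — 3dB bandwidth: Δω = ω₀/Q = 2.128e+04 rad/s; BW = Δω/(2π) = 3386 Hz.

(a) f₀ = 1.314e+05 Hz  (b) Q = 38.81  (c) BW = 3386 Hz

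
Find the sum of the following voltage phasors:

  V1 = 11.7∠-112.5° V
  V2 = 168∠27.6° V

Step 1 — Convert each phasor to rectangular form:
  V1 = 11.7·(cos(-112.5°) + j·sin(-112.5°)) = -4.477 - j10.81 V
  V2 = 168·(cos(27.6°) + j·sin(27.6°)) = 148.9 + j77.83 V
Step 2 — Sum components: V_total = 144.4 + j67.02 V.
Step 3 — Convert to polar: |V_total| = 159.2 V, ∠V_total = 24.9°.

V_total = 159.2∠24.9° V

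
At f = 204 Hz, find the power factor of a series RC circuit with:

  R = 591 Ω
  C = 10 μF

Step 1 — Angular frequency: ω = 2π·f = 2π·204 = 1282 rad/s.
Step 2 — Component impedances:
  R: Z = R = 591 Ω
  C: Z = 1/(jωC) = -j/(ω·C) = 0 - j78.02 Ω
Step 3 — Series combination: Z_total = R + C = 591 - j78.02 Ω = 596.1∠-7.5° Ω.
Step 4 — Power factor: PF = cos(φ) = Re(Z)/|Z| = 591/596.1 = 0.9914.
Step 5 — Type: Im(Z) = -78.02 ⇒ leading (phase φ = -7.5°).

PF = 0.9914 (leading, φ = -7.5°)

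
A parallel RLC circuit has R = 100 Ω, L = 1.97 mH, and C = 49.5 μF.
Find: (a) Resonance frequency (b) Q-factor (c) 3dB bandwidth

Step 1 — Resonance: ω₀ = 1/√(LC) = 1/√(0.00197·4.95e-05) = 3202 rad/s.
Step 2 — f₀ = ω₀/(2π) = 509.7 Hz.
Step 3 — Parallel Q: Q = R/(ω₀L) = 100/(3202·0.00197) = 15.85.
Step 4 — Bandwidth: Δω = ω₀/Q = 202 rad/s; BW = Δω/(2π) = 32.15 Hz.

(a) f₀ = 509.7 Hz  (b) Q = 15.85  (c) BW = 32.15 Hz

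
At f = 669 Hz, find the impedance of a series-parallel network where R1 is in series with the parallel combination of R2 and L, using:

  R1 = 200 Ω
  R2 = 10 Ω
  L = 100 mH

Step 1 — Angular frequency: ω = 2π·f = 2π·669 = 4203 rad/s.
Step 2 — Component impedances:
  R1: Z = R = 200 Ω
  R2: Z = R = 10 Ω
  L: Z = jωL = j·4203·0.1 = 0 + j420.3 Ω
Step 3 — Parallel branch: R2 || L = 1/(1/R2 + 1/L) = 9.994 + j0.2378 Ω.
Step 4 — Series with R1: Z_total = R1 + (R2 || L) = 210 + j0.2378 Ω = 210∠0.1° Ω.

Z = 210 + j0.2378 Ω = 210∠0.1° Ω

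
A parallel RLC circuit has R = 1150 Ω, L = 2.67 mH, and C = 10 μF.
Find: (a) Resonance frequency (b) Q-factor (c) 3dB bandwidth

Step 1 — Resonance: ω₀ = 1/√(LC) = 1/√(0.00267·1e-05) = 6120 rad/s.
Step 2 — f₀ = ω₀/(2π) = 974 Hz.
Step 3 — Parallel Q: Q = R/(ω₀L) = 1150/(6120·0.00267) = 70.38.
Step 4 — Bandwidth: Δω = ω₀/Q = 86.96 rad/s; BW = Δω/(2π) = 13.84 Hz.

(a) f₀ = 974 Hz  (b) Q = 70.38  (c) BW = 13.84 Hz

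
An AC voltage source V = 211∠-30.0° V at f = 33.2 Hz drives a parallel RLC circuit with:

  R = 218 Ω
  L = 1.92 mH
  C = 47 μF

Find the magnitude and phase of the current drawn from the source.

Step 1 — Angular frequency: ω = 2π·f = 2π·33.2 = 208.6 rad/s.
Step 2 — Component impedances:
  R: Z = R = 218 Ω
  L: Z = jωL = j·208.6·0.00192 = 0 + j0.4005 Ω
  C: Z = 1/(jωC) = -j/(ω·C) = 0 - j102 Ω
Step 3 — Parallel combination: 1/Z_total = 1/R + 1/L + 1/C; Z_total = 0.0007416 + j0.4021 Ω = 0.4021∠89.9° Ω.
Step 4 — Source phasor: V = 211∠-30.0° V = 182.7 - j105.5 V.
Step 5 — Ohm's law: I = V / Z_total = (182.7 - j105.5) / (0.0007416 + j0.4021) = -261.5 - j454.9 A.
Step 6 — Convert to polar: |I| = 524.8 A, ∠I = -119.9°.

I = 524.8∠-119.9° A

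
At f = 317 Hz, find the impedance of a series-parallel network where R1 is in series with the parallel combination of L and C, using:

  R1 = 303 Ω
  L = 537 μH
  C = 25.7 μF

Step 1 — Angular frequency: ω = 2π·f = 2π·317 = 1992 rad/s.
Step 2 — Component impedances:
  R1: Z = R = 303 Ω
  L: Z = jωL = j·1992·0.000537 = 0 + j1.07 Ω
  C: Z = 1/(jωC) = -j/(ω·C) = 0 - j19.54 Ω
Step 3 — Parallel branch: L || C = 1/(1/L + 1/C) = 0 + j1.132 Ω.
Step 4 — Series with R1: Z_total = R1 + (L || C) = 303 + j1.132 Ω = 303∠0.2° Ω.

Z = 303 + j1.132 Ω = 303∠0.2° Ω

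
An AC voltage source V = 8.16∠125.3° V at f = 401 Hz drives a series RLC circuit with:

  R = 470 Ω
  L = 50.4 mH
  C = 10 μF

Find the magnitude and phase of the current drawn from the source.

Step 1 — Angular frequency: ω = 2π·f = 2π·401 = 2520 rad/s.
Step 2 — Component impedances:
  R: Z = R = 470 Ω
  L: Z = jωL = j·2520·0.0504 = 0 + j127 Ω
  C: Z = 1/(jωC) = -j/(ω·C) = 0 - j39.69 Ω
Step 3 — Series combination: Z_total = R + L + C = 470 + j87.3 Ω = 478∠10.5° Ω.
Step 4 — Source phasor: V = 8.16∠125.3° V = -4.715 + j6.66 V.
Step 5 — Ohm's law: I = V / Z_total = (-4.715 + j6.66) / (470 + j87.3) = -0.007154 + j0.0155 A.
Step 6 — Convert to polar: |I| = 0.01707 A, ∠I = 114.8°.

I = 0.01707∠114.8° A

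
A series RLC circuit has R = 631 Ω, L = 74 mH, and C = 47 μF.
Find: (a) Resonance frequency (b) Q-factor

Step 1 — Resonance condition Im(Z)=0 gives ω₀ = 1/√(LC).
Step 2 — ω₀ = 1/√(0.074·4.7e-05) = 536.2 rad/s.
Step 3 — f₀ = ω₀/(2π) = 85.34 Hz.
Step 4 — Series Q: Q = ω₀L/R = 536.2·0.074/631 = 0.06288.

(a) f₀ = 85.34 Hz  (b) Q = 0.06288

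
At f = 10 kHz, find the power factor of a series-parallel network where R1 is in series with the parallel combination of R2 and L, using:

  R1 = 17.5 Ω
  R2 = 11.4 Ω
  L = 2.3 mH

Step 1 — Angular frequency: ω = 2π·f = 2π·1e+04 = 6.283e+04 rad/s.
Step 2 — Component impedances:
  R1: Z = R = 17.5 Ω
  R2: Z = R = 11.4 Ω
  L: Z = jωL = j·6.283e+04·0.0023 = 0 + j144.5 Ω
Step 3 — Parallel branch: R2 || L = 1/(1/R2 + 1/L) = 11.33 + j0.8937 Ω.
Step 4 — Series with R1: Z_total = R1 + (R2 || L) = 28.83 + j0.8937 Ω = 28.84∠1.8° Ω.
Step 5 — Power factor: PF = cos(φ) = Re(Z)/|Z| = 28.829/28.843 = 0.9995.
Step 6 — Type: Im(Z) = 0.8937 ⇒ lagging (phase φ = 1.8°).

PF = 0.9995 (lagging, φ = 1.8°)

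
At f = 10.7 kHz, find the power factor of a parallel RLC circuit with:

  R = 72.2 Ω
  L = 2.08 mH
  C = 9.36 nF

Step 1 — Angular frequency: ω = 2π·f = 2π·1.07e+04 = 6.723e+04 rad/s.
Step 2 — Component impedances:
  R: Z = R = 72.2 Ω
  L: Z = jωL = j·6.723e+04·0.00208 = 0 + j139.8 Ω
  C: Z = 1/(jωC) = -j/(ω·C) = 0 - j1589 Ω
Step 3 — Parallel combination: 1/Z_total = 1/R + 1/L + 1/C; Z_total = 59.1 + j27.83 Ω = 65.32∠25.2° Ω.
Step 4 — Power factor: PF = cos(φ) = Re(Z)/|Z| = 59.097/65.321 = 0.9047.
Step 5 — Type: Im(Z) = 27.83 ⇒ lagging (phase φ = 25.2°).

PF = 0.9047 (lagging, φ = 25.2°)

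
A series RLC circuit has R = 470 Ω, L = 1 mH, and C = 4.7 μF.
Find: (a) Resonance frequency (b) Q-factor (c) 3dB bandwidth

Step 1 — Resonance: ω₀ = 1/√(LC) = 1/√(0.001·4.7e-06) = 1.459e+04 rad/s.
Step 2 — f₀ = ω₀/(2π) = 2322 Hz.
Step 3 — Series Q: Q = ω₀L/R = 1.459e+04·0.001/470 = 0.03104.
Step 4 — Bandwidth: Δω = ω₀/Q = 4.7e+05 rad/s; BW = Δω/(2π) = 7.48e+04 Hz.

(a) f₀ = 2322 Hz  (b) Q = 0.03104  (c) BW = 7.48e+04 Hz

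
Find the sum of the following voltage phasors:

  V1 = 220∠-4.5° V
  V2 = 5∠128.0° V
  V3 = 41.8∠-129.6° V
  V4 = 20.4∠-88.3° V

Step 1 — Convert each phasor to rectangular form:
  V1 = 220·(cos(-4.5°) + j·sin(-4.5°)) = 219.3 - j17.26 V
  V2 = 5·(cos(128.0°) + j·sin(128.0°)) = -3.078 + j3.94 V
  V3 = 41.8·(cos(-129.6°) + j·sin(-129.6°)) = -26.64 - j32.21 V
  V4 = 20.4·(cos(-88.3°) + j·sin(-88.3°)) = 0.6052 - j20.39 V
Step 2 — Sum components: V_total = 190.2 - j65.92 V.
Step 3 — Convert to polar: |V_total| = 201.3 V, ∠V_total = -19.1°.

V_total = 201.3∠-19.1° V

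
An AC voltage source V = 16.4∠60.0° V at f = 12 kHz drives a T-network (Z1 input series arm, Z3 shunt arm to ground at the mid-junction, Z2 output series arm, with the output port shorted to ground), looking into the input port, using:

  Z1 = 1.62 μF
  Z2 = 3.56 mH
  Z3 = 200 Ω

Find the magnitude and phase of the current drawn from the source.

Step 1 — Angular frequency: ω = 2π·f = 2π·1.2e+04 = 7.54e+04 rad/s.
Step 2 — Component impedances:
  Z1: Z = 1/(jωC) = -j/(ω·C) = 0 - j8.187 Ω
  Z2: Z = jωL = j·7.54e+04·0.00356 = 0 + j268.4 Ω
  Z3: Z = R = 200 Ω
Step 3 — With the output port shorted to ground, the output series arm Z2 runs from the junction to ground; the shunt arm Z3 also runs from the junction to ground. They appear in parallel: Z3 || Z2 = 128.6 + j95.82 Ω.
Step 4 — Series with input arm Z1: Z_in = Z1 + (Z3 || Z2) = 128.6 + j87.64 Ω = 155.6∠34.3° Ω.
Step 5 — Source phasor: V = 16.4∠60.0° V = 8.2 + j14.2 V.
Step 6 — Ohm's law: I = V / Z_total = (8.2 + j14.2) / (128.6 + j87.64) = 0.09494 + j0.04575 A.
Step 7 — Convert to polar: |I| = 0.1054 A, ∠I = 25.7°.

I = 0.1054∠25.7° A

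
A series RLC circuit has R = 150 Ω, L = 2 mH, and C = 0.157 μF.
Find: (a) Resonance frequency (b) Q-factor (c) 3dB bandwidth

Step 1 — Resonance: ω₀ = 1/√(LC) = 1/√(0.002·1.57e-07) = 5.643e+04 rad/s.
Step 2 — f₀ = ω₀/(2π) = 8982 Hz.
Step 3 — Series Q: Q = ω₀L/R = 5.643e+04·0.002/150 = 0.7524.
Step 4 — Bandwidth: Δω = ω₀/Q = 7.5e+04 rad/s; BW = Δω/(2π) = 1.194e+04 Hz.

(a) f₀ = 8982 Hz  (b) Q = 0.7524  (c) BW = 1.194e+04 Hz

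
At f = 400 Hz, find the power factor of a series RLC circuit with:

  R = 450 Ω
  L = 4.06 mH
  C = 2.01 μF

Step 1 — Angular frequency: ω = 2π·f = 2π·400 = 2513 rad/s.
Step 2 — Component impedances:
  R: Z = R = 450 Ω
  L: Z = jωL = j·2513·0.00406 = 0 + j10.2 Ω
  C: Z = 1/(jωC) = -j/(ω·C) = 0 - j198 Ω
Step 3 — Series combination: Z_total = R + L + C = 450 - j187.8 Ω = 487.6∠-22.6° Ω.
Step 4 — Power factor: PF = cos(φ) = Re(Z)/|Z| = 450/487.6 = 0.9229.
Step 5 — Type: Im(Z) = -187.8 ⇒ leading (phase φ = -22.6°).

PF = 0.9229 (leading, φ = -22.6°)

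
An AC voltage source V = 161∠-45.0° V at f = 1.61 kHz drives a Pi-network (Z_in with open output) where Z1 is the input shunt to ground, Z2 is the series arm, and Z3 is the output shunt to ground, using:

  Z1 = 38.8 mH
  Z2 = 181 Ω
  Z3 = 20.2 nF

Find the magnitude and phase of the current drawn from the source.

Step 1 — Angular frequency: ω = 2π·f = 2π·1610 = 1.012e+04 rad/s.
Step 2 — Component impedances:
  Z1: Z = jωL = j·1.012e+04·0.0388 = 0 + j392.5 Ω
  Z2: Z = R = 181 Ω
  Z3: Z = 1/(jωC) = -j/(ω·C) = 0 - j4894 Ω
Step 3 — With open output, the series arm Z2 and the output shunt Z3 appear in series to ground: Z2 + Z3 = 181 - j4894 Ω.
Step 4 — Parallel with input shunt Z1: Z_in = Z1 || (Z2 + Z3) = 1.374 + j426.7 Ω = 426.7∠89.8° Ω.
Step 5 — Source phasor: V = 161∠-45.0° V = 113.8 - j113.8 V.
Step 6 — Ohm's law: I = V / Z_total = (113.8 - j113.8) / (1.374 + j426.7) = -0.266 - j0.2677 A.
Step 7 — Convert to polar: |I| = 0.3773 A, ∠I = -134.8°.

I = 0.3773∠-134.8° A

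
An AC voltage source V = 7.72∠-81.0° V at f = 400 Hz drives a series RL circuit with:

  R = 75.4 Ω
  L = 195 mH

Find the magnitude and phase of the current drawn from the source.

Step 1 — Angular frequency: ω = 2π·f = 2π·400 = 2513 rad/s.
Step 2 — Component impedances:
  R: Z = R = 75.4 Ω
  L: Z = jωL = j·2513·0.195 = 0 + j490.1 Ω
Step 3 — Series combination: Z_total = R + L = 75.4 + j490.1 Ω = 495.9∠81.3° Ω.
Step 4 — Source phasor: V = 7.72∠-81.0° V = 1.208 - j7.625 V.
Step 5 — Ohm's law: I = V / Z_total = (1.208 - j7.625) / (75.4 + j490.1) = -0.01483 - j0.004746 A.
Step 6 — Convert to polar: |I| = 0.01557 A, ∠I = -162.3°.

I = 0.01557∠-162.3° A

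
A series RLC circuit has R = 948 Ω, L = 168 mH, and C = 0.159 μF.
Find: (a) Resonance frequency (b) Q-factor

Step 1 — Resonance condition Im(Z)=0 gives ω₀ = 1/√(LC).
Step 2 — ω₀ = 1/√(0.168·1.59e-07) = 6119 rad/s.
Step 3 — f₀ = ω₀/(2π) = 973.8 Hz.
Step 4 — Series Q: Q = ω₀L/R = 6119·0.168/948 = 1.084.

(a) f₀ = 973.8 Hz  (b) Q = 1.084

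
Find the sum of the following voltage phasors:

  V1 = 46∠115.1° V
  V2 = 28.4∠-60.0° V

Step 1 — Convert each phasor to rectangular form:
  V1 = 46·(cos(115.1°) + j·sin(115.1°)) = -19.51 + j41.66 V
  V2 = 28.4·(cos(-60.0°) + j·sin(-60.0°)) = 14.2 - j24.6 V
Step 2 — Sum components: V_total = -5.313 + j17.06 V.
Step 3 — Convert to polar: |V_total| = 17.87 V, ∠V_total = 107.3°.

V_total = 17.87∠107.3° V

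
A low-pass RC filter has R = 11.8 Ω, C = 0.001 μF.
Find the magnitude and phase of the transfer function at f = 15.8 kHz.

Step 1 — Angular frequency: ω = 2π·1.58e+04 = 9.927e+04 rad/s.
Step 2 — Transfer function: H(jω) = 1/(1 + jωRC).
Step 3 — Denominator: 1 + jωRC = 1 + j·9.927e+04·11.8·1e-09 = 1 + j0.001171.
Step 4 — H = 1 - j0.001171.
Step 5 — Magnitude: |H| = 1 (-0.0 dB); phase: φ = -0.1°.

|H| = 1 (-0.0 dB), φ = -0.1°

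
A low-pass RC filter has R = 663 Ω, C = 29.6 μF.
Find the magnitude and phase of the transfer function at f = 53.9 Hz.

Step 1 — Angular frequency: ω = 2π·53.9 = 338.7 rad/s.
Step 2 — Transfer function: H(jω) = 1/(1 + jωRC).
Step 3 — Denominator: 1 + jωRC = 1 + j·338.7·663·2.96e-05 = 1 + j6.646.
Step 4 — H = 0.02214 - j0.1471.
Step 5 — Magnitude: |H| = 0.1488 (-16.5 dB); phase: φ = -81.4°.

|H| = 0.1488 (-16.5 dB), φ = -81.4°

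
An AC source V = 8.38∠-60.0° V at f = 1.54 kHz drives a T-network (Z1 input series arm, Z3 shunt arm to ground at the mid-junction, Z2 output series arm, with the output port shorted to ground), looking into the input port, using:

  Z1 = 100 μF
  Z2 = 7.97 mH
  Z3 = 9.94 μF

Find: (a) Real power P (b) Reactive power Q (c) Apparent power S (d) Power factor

Step 1 — Angular frequency: ω = 2π·f = 2π·1540 = 9676 rad/s.
Step 2 — Component impedances:
  Z1: Z = 1/(jωC) = -j/(ω·C) = 0 - j1.033 Ω
  Z2: Z = jωL = j·9676·0.00797 = 0 + j77.12 Ω
  Z3: Z = 1/(jωC) = -j/(ω·C) = 0 - j10.4 Ω
Step 3 — With the output port shorted to ground, the output series arm Z2 runs from the junction to ground; the shunt arm Z3 also runs from the junction to ground. They appear in parallel: Z3 || Z2 = 0 - j12.02 Ω.
Step 4 — Series with input arm Z1: Z_in = Z1 + (Z3 || Z2) = 0 - j13.05 Ω = 13.05∠-90.0° Ω.
Step 5 — Source phasor: V = 8.38∠-60.0° V = 4.19 - j7.257 V.
Step 6 — Current: I = V / Z = 0.5561 + j0.3211 A = 0.6421∠30.0° A.
Step 7 — Complex power: S = V·I* = 0 - j5.381 VA.
Step 8 — Real power: P = Re(S) = 0 W.
Step 9 — Reactive power: Q = Im(S) = -5.381 VAR.
Step 10 — Apparent power: |S| = 5.381 VA.
Step 11 — Power factor: PF = P/|S| = 0 (leading).

(a) P = 0 W  (b) Q = -5.381 VAR  (c) S = 5.381 VA  (d) PF = 0 (leading)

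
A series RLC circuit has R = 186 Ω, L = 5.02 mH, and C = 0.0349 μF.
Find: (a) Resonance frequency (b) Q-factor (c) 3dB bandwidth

Step 1 — Resonance condition Im(Z)=0 gives ω₀ = 1/√(LC).
Step 2 — ω₀ = 1/√(0.00502·3.49e-08) = 7.555e+04 rad/s.
Step 3 — f₀ = ω₀/(2π) = 1.202e+04 Hz.
Step 4 — Series Q: Q = ω₀L/R = 7.555e+04·0.00502/186 = 2.039.
Step 5 — 3dB bandwidth: Δω = ω₀/Q = 3.705e+04 rad/s; BW = Δω/(2π) = 5897 Hz.

(a) f₀ = 1.202e+04 Hz  (b) Q = 2.039  (c) BW = 5897 Hz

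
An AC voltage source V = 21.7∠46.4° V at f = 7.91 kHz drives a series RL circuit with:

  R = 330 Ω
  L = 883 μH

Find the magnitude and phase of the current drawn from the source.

Step 1 — Angular frequency: ω = 2π·f = 2π·7910 = 4.97e+04 rad/s.
Step 2 — Component impedances:
  R: Z = R = 330 Ω
  L: Z = jωL = j·4.97e+04·0.000883 = 0 + j43.89 Ω
Step 3 — Series combination: Z_total = R + L = 330 + j43.89 Ω = 332.9∠7.6° Ω.
Step 4 — Source phasor: V = 21.7∠46.4° V = 14.96 + j15.71 V.
Step 5 — Ohm's law: I = V / Z_total = (14.96 + j15.71) / (330 + j43.89) = 0.05078 + j0.04087 A.
Step 6 — Convert to polar: |I| = 0.06518 A, ∠I = 38.8°.

I = 0.06518∠38.8° A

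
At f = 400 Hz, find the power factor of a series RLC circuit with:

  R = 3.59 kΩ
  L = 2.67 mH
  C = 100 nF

Step 1 — Angular frequency: ω = 2π·f = 2π·400 = 2513 rad/s.
Step 2 — Component impedances:
  R: Z = R = 3590 Ω
  L: Z = jωL = j·2513·0.00267 = 0 + j6.71 Ω
  C: Z = 1/(jωC) = -j/(ω·C) = 0 - j3979 Ω
Step 3 — Series combination: Z_total = R + L + C = 3590 - j3972 Ω = 5354∠-47.9° Ω.
Step 4 — Power factor: PF = cos(φ) = Re(Z)/|Z| = 3590/5354 = 0.6705.
Step 5 — Type: Im(Z) = -3972 ⇒ leading (phase φ = -47.9°).

PF = 0.6705 (leading, φ = -47.9°)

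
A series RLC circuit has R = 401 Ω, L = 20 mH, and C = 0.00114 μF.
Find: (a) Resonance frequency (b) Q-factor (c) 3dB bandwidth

Step 1 — Resonance condition Im(Z)=0 gives ω₀ = 1/√(LC).
Step 2 — ω₀ = 1/√(0.02·1.14e-09) = 2.094e+05 rad/s.
Step 3 — f₀ = ω₀/(2π) = 3.333e+04 Hz.
Step 4 — Series Q: Q = ω₀L/R = 2.094e+05·0.02/401 = 10.45.
Step 5 — 3dB bandwidth: Δω = ω₀/Q = 2.005e+04 rad/s; BW = Δω/(2π) = 3191 Hz.

(a) f₀ = 3.333e+04 Hz  (b) Q = 10.45  (c) BW = 3191 Hz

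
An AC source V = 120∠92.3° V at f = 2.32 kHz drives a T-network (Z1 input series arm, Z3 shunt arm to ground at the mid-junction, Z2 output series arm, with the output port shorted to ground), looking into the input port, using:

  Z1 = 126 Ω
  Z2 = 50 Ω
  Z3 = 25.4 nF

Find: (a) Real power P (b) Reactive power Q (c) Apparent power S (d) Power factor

Step 1 — Angular frequency: ω = 2π·f = 2π·2320 = 1.458e+04 rad/s.
Step 2 — Component impedances:
  Z1: Z = R = 126 Ω
  Z2: Z = R = 50 Ω
  Z3: Z = 1/(jωC) = -j/(ω·C) = 0 - j2701 Ω
Step 3 — With the output port shorted to ground, the output series arm Z2 runs from the junction to ground; the shunt arm Z3 also runs from the junction to ground. They appear in parallel: Z3 || Z2 = 49.98 - j0.9253 Ω.
Step 4 — Series with input arm Z1: Z_in = Z1 + (Z3 || Z2) = 176 - j0.9253 Ω = 176∠-0.3° Ω.
Step 5 — Source phasor: V = 120∠92.3° V = -4.816 + j119.9 V.
Step 6 — Current: I = V / Z = -0.03095 + j0.6812 A = 0.6819∠92.6° A.
Step 7 — Complex power: S = V·I* = 81.82 - j0.4302 VA.
Step 8 — Real power: P = Re(S) = 81.82 W.
Step 9 — Reactive power: Q = Im(S) = -0.4302 VAR.
Step 10 — Apparent power: |S| = 81.83 VA.
Step 11 — Power factor: PF = P/|S| = 1 (leading).

(a) P = 81.82 W  (b) Q = -0.4302 VAR  (c) S = 81.83 VA  (d) PF = 1 (leading)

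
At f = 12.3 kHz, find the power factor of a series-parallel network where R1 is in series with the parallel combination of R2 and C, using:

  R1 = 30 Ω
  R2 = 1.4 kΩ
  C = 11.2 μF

Step 1 — Angular frequency: ω = 2π·f = 2π·1.23e+04 = 7.728e+04 rad/s.
Step 2 — Component impedances:
  R1: Z = R = 30 Ω
  R2: Z = R = 1400 Ω
  C: Z = 1/(jωC) = -j/(ω·C) = 0 - j1.155 Ω
Step 3 — Parallel branch: R2 || C = 1/(1/R2 + 1/C) = 0.0009534 - j1.155 Ω.
Step 4 — Series with R1: Z_total = R1 + (R2 || C) = 30 - j1.155 Ω = 30.02∠-2.2° Ω.
Step 5 — Power factor: PF = cos(φ) = Re(Z)/|Z| = 30/30.02 = 0.9993.
Step 6 — Type: Im(Z) = -1.155 ⇒ leading (phase φ = -2.2°).

PF = 0.9993 (leading, φ = -2.2°)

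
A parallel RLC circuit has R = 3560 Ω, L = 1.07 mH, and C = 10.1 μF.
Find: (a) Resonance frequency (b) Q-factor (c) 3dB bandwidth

Step 1 — Resonance: ω₀ = 1/√(LC) = 1/√(0.00107·1.01e-05) = 9619 rad/s.
Step 2 — f₀ = ω₀/(2π) = 1531 Hz.
Step 3 — Parallel Q: Q = R/(ω₀L) = 3560/(9619·0.00107) = 345.9.
Step 4 — Bandwidth: Δω = ω₀/Q = 27.81 rad/s; BW = Δω/(2π) = 4.426 Hz.

(a) f₀ = 1531 Hz  (b) Q = 345.9  (c) BW = 4.426 Hz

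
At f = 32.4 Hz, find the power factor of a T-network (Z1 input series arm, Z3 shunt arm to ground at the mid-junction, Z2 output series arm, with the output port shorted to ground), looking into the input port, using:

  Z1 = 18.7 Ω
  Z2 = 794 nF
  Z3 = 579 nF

Step 1 — Angular frequency: ω = 2π·f = 2π·32.4 = 203.6 rad/s.
Step 2 — Component impedances:
  Z1: Z = R = 18.7 Ω
  Z2: Z = 1/(jωC) = -j/(ω·C) = 0 - j6187 Ω
  Z3: Z = 1/(jωC) = -j/(ω·C) = 0 - j8484 Ω
Step 3 — With the output port shorted to ground, the output series arm Z2 runs from the junction to ground; the shunt arm Z3 also runs from the junction to ground. They appear in parallel: Z3 || Z2 = 0 - j3578 Ω.
Step 4 — Series with input arm Z1: Z_in = Z1 + (Z3 || Z2) = 18.7 - j3578 Ω = 3578∠-89.7° Ω.
Step 5 — Power factor: PF = cos(φ) = Re(Z)/|Z| = 18.7/3577.8 = 0.005227.
Step 6 — Type: Im(Z) = -3578 ⇒ leading (phase φ = -89.7°).

PF = 0.005227 (leading, φ = -89.7°)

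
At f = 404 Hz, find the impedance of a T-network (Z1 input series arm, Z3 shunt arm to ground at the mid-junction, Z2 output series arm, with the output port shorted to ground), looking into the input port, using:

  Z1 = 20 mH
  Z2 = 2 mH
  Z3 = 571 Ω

Step 1 — Angular frequency: ω = 2π·f = 2π·404 = 2538 rad/s.
Step 2 — Component impedances:
  Z1: Z = jωL = j·2538·0.02 = 0 + j50.77 Ω
  Z2: Z = jωL = j·2538·0.002 = 0 + j5.077 Ω
  Z3: Z = R = 571 Ω
Step 3 — With the output port shorted to ground, the output series arm Z2 runs from the junction to ground; the shunt arm Z3 also runs from the junction to ground. They appear in parallel: Z3 || Z2 = 0.04513 + j5.076 Ω.
Step 4 — Series with input arm Z1: Z_in = Z1 + (Z3 || Z2) = 0.04513 + j55.84 Ω = 55.84∠90.0° Ω.

Z = 0.04513 + j55.84 Ω = 55.84∠90.0° Ω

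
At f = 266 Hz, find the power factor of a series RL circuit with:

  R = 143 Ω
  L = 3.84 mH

Step 1 — Angular frequency: ω = 2π·f = 2π·266 = 1671 rad/s.
Step 2 — Component impedances:
  R: Z = R = 143 Ω
  L: Z = jωL = j·1671·0.00384 = 0 + j6.418 Ω
Step 3 — Series combination: Z_total = R + L = 143 + j6.418 Ω = 143.1∠2.6° Ω.
Step 4 — Power factor: PF = cos(φ) = Re(Z)/|Z| = 143/143.14 = 0.999.
Step 5 — Type: Im(Z) = 6.418 ⇒ lagging (phase φ = 2.6°).

PF = 0.999 (lagging, φ = 2.6°)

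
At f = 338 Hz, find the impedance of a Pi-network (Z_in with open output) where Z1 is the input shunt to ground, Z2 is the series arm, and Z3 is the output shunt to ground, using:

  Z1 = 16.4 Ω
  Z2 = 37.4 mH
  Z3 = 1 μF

Step 1 — Angular frequency: ω = 2π·f = 2π·338 = 2124 rad/s.
Step 2 — Component impedances:
  Z1: Z = R = 16.4 Ω
  Z2: Z = jωL = j·2124·0.0374 = 0 + j79.43 Ω
  Z3: Z = 1/(jωC) = -j/(ω·C) = 0 - j470.9 Ω
Step 3 — With open output, the series arm Z2 and the output shunt Z3 appear in series to ground: Z2 + Z3 = 0 - j391.4 Ω.
Step 4 — Parallel with input shunt Z1: Z_in = Z1 || (Z2 + Z3) = 16.37 - j0.6859 Ω = 16.39∠-2.4° Ω.

Z = 16.37 - j0.6859 Ω = 16.39∠-2.4° Ω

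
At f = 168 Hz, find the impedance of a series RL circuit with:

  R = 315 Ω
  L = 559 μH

Step 1 — Angular frequency: ω = 2π·f = 2π·168 = 1056 rad/s.
Step 2 — Component impedances:
  R: Z = R = 315 Ω
  L: Z = jωL = j·1056·0.000559 = 0 + j0.5901 Ω
Step 3 — Series combination: Z_total = R + L = 315 + j0.5901 Ω = 315∠0.1° Ω.

Z = 315 + j0.5901 Ω = 315∠0.1° Ω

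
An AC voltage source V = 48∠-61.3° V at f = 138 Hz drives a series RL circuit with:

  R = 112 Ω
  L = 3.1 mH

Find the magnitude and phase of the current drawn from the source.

Step 1 — Angular frequency: ω = 2π·f = 2π·138 = 867.1 rad/s.
Step 2 — Component impedances:
  R: Z = R = 112 Ω
  L: Z = jωL = j·867.1·0.0031 = 0 + j2.688 Ω
Step 3 — Series combination: Z_total = R + L = 112 + j2.688 Ω = 112∠1.4° Ω.
Step 4 — Source phasor: V = 48∠-61.3° V = 23.05 - j42.1 V.
Step 5 — Ohm's law: I = V / Z_total = (23.05 - j42.1) / (112 + j2.688) = 0.1967 - j0.3806 A.
Step 6 — Convert to polar: |I| = 0.4284 A, ∠I = -62.7°.

I = 0.4284∠-62.7° A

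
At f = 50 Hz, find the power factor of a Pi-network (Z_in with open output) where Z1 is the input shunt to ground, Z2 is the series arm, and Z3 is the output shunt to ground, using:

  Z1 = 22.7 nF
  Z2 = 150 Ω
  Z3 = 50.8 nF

Step 1 — Angular frequency: ω = 2π·f = 2π·50 = 314.2 rad/s.
Step 2 — Component impedances:
  Z1: Z = 1/(jωC) = -j/(ω·C) = 0 - j1.402e+05 Ω
  Z2: Z = R = 150 Ω
  Z3: Z = 1/(jωC) = -j/(ω·C) = 0 - j6.266e+04 Ω
Step 3 — With open output, the series arm Z2 and the output shunt Z3 appear in series to ground: Z2 + Z3 = 150 - j6.266e+04 Ω.
Step 4 — Parallel with input shunt Z1: Z_in = Z1 || (Z2 + Z3) = 71.65 - j4.331e+04 Ω = 4.331e+04∠-89.9° Ω.
Step 5 — Power factor: PF = cos(φ) = Re(Z)/|Z| = 71.655/43308 = 0.001655.
Step 6 — Type: Im(Z) = -4.331e+04 ⇒ leading (phase φ = -89.9°).

PF = 0.001655 (leading, φ = -89.9°)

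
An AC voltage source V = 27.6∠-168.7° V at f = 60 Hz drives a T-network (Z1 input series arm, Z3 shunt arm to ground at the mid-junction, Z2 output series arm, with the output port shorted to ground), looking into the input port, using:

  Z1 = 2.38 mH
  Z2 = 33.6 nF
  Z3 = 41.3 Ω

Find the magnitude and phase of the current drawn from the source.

Step 1 — Angular frequency: ω = 2π·f = 2π·60 = 377 rad/s.
Step 2 — Component impedances:
  Z1: Z = jωL = j·377·0.00238 = 0 + j0.8972 Ω
  Z2: Z = 1/(jωC) = -j/(ω·C) = 0 - j7.895e+04 Ω
  Z3: Z = R = 41.3 Ω
Step 3 — With the output port shorted to ground, the output series arm Z2 runs from the junction to ground; the shunt arm Z3 also runs from the junction to ground. They appear in parallel: Z3 || Z2 = 41.3 - j0.02161 Ω.
Step 4 — Series with input arm Z1: Z_in = Z1 + (Z3 || Z2) = 41.3 + j0.8756 Ω = 41.31∠1.2° Ω.
Step 5 — Source phasor: V = 27.6∠-168.7° V = -27.06 - j5.408 V.
Step 6 — Ohm's law: I = V / Z_total = (-27.06 - j5.408) / (41.3 + j0.8756) = -0.6578 - j0.117 A.
Step 7 — Convert to polar: |I| = 0.6681 A, ∠I = -169.9°.

I = 0.6681∠-169.9° A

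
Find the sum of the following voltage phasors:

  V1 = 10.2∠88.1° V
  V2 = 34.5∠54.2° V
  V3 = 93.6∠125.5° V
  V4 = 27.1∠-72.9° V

Step 1 — Convert each phasor to rectangular form:
  V1 = 10.2·(cos(88.1°) + j·sin(88.1°)) = 0.3382 + j10.19 V
  V2 = 34.5·(cos(54.2°) + j·sin(54.2°)) = 20.18 + j27.98 V
  V3 = 93.6·(cos(125.5°) + j·sin(125.5°)) = -54.35 + j76.2 V
  V4 = 27.1·(cos(-72.9°) + j·sin(-72.9°)) = 7.968 - j25.9 V
Step 2 — Sum components: V_total = -25.87 + j88.48 V.
Step 3 — Convert to polar: |V_total| = 92.18 V, ∠V_total = 106.3°.

V_total = 92.18∠106.3° V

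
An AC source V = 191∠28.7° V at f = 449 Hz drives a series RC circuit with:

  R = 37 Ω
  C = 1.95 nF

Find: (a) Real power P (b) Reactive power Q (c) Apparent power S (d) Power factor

Step 1 — Angular frequency: ω = 2π·f = 2π·449 = 2821 rad/s.
Step 2 — Component impedances:
  R: Z = R = 37 Ω
  C: Z = 1/(jωC) = -j/(ω·C) = 0 - j1.818e+05 Ω
Step 3 — Series combination: Z_total = R + C = 37 - j1.818e+05 Ω = 1.818e+05∠-90.0° Ω.
Step 4 — Source phasor: V = 191∠28.7° V = 167.5 + j91.72 V.
Step 5 — Current: I = V / Z = -0.0005044 + j0.0009218 A = 0.001051∠118.7° A.
Step 6 — Complex power: S = V·I* = 4.085e-05 - j0.2007 VA.
Step 7 — Real power: P = Re(S) = 4.085e-05 W.
Step 8 — Reactive power: Q = Im(S) = -0.2007 VAR.
Step 9 — Apparent power: |S| = 0.2007 VA.
Step 10 — Power factor: PF = P/|S| = 0.0002035 (leading).

(a) P = 4.085e-05 W  (b) Q = -0.2007 VAR  (c) S = 0.2007 VA  (d) PF = 0.0002035 (leading)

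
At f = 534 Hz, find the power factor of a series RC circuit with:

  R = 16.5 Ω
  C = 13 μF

Step 1 — Angular frequency: ω = 2π·f = 2π·534 = 3355 rad/s.
Step 2 — Component impedances:
  R: Z = R = 16.5 Ω
  C: Z = 1/(jωC) = -j/(ω·C) = 0 - j22.93 Ω
Step 3 — Series combination: Z_total = R + C = 16.5 - j22.93 Ω = 28.25∠-54.3° Ω.
Step 4 — Power factor: PF = cos(φ) = Re(Z)/|Z| = 16.5/28.25 = 0.5841.
Step 5 — Type: Im(Z) = -22.93 ⇒ leading (phase φ = -54.3°).

PF = 0.5841 (leading, φ = -54.3°)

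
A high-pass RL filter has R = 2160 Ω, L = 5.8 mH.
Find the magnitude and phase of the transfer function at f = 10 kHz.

Step 1 — Angular frequency: ω = 2π·1e+04 = 6.283e+04 rad/s.
Step 2 — Transfer function: H(jω) = jωL/(R + jωL).
Step 3 — Numerator jωL = j·364.4; denominator R + jωL = 2160 + j364.4.
Step 4 — H = 0.02768 + j0.164.
Step 5 — Magnitude: |H| = 0.1664 (-15.6 dB); phase: φ = 80.4°.

|H| = 0.1664 (-15.6 dB), φ = 80.4°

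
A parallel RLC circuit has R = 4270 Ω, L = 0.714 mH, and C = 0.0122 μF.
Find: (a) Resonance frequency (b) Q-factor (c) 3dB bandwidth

Step 1 — Resonance: ω₀ = 1/√(LC) = 1/√(0.000714·1.22e-08) = 3.388e+05 rad/s.
Step 2 — f₀ = ω₀/(2π) = 5.393e+04 Hz.
Step 3 — Parallel Q: Q = R/(ω₀L) = 4270/(3.388e+05·0.000714) = 17.65.
Step 4 — Bandwidth: Δω = ω₀/Q = 1.92e+04 rad/s; BW = Δω/(2π) = 3055 Hz.

(a) f₀ = 5.393e+04 Hz  (b) Q = 17.65  (c) BW = 3055 Hz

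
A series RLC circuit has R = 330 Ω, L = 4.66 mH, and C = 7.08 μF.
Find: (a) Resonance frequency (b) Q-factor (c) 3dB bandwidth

Step 1 — Resonance: ω₀ = 1/√(LC) = 1/√(0.00466·7.08e-06) = 5505 rad/s.
Step 2 — f₀ = ω₀/(2π) = 876.2 Hz.
Step 3 — Series Q: Q = ω₀L/R = 5505·0.00466/330 = 0.07774.
Step 4 — Bandwidth: Δω = ω₀/Q = 7.082e+04 rad/s; BW = Δω/(2π) = 1.127e+04 Hz.

(a) f₀ = 876.2 Hz  (b) Q = 0.07774  (c) BW = 1.127e+04 Hz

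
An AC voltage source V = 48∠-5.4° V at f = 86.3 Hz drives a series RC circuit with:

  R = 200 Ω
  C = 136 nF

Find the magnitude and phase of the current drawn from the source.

Step 1 — Angular frequency: ω = 2π·f = 2π·86.3 = 542.2 rad/s.
Step 2 — Component impedances:
  R: Z = R = 200 Ω
  C: Z = 1/(jωC) = -j/(ω·C) = 0 - j1.356e+04 Ω
Step 3 — Series combination: Z_total = R + C = 200 - j1.356e+04 Ω = 1.356e+04∠-89.2° Ω.
Step 4 — Source phasor: V = 48∠-5.4° V = 47.79 - j4.517 V.
Step 5 — Ohm's law: I = V / Z_total = (47.79 - j4.517) / (200 - j1.356e+04) = 0.000385 + j0.003518 A.
Step 6 — Convert to polar: |I| = 0.003539 A, ∠I = 83.8°.

I = 0.003539∠83.8° A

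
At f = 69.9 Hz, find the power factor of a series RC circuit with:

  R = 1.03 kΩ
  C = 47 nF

Step 1 — Angular frequency: ω = 2π·f = 2π·69.9 = 439.2 rad/s.
Step 2 — Component impedances:
  R: Z = R = 1030 Ω
  C: Z = 1/(jωC) = -j/(ω·C) = 0 - j4.844e+04 Ω
Step 3 — Series combination: Z_total = R + C = 1030 - j4.844e+04 Ω = 4.846e+04∠-88.8° Ω.
Step 4 — Power factor: PF = cos(φ) = Re(Z)/|Z| = 1030/48456 = 0.02126.
Step 5 — Type: Im(Z) = -4.844e+04 ⇒ leading (phase φ = -88.8°).

PF = 0.02126 (leading, φ = -88.8°)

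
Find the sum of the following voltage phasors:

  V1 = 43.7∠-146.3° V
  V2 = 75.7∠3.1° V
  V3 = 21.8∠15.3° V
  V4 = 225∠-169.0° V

Step 1 — Convert each phasor to rectangular form:
  V1 = 43.7·(cos(-146.3°) + j·sin(-146.3°)) = -36.36 - j24.25 V
  V2 = 75.7·(cos(3.1°) + j·sin(3.1°)) = 75.59 + j4.094 V
  V3 = 21.8·(cos(15.3°) + j·sin(15.3°)) = 21.03 + j5.752 V
  V4 = 225·(cos(-169.0°) + j·sin(-169.0°)) = -220.9 - j42.93 V
Step 2 — Sum components: V_total = -160.6 - j57.33 V.
Step 3 — Convert to polar: |V_total| = 170.5 V, ∠V_total = -160.4°.

V_total = 170.5∠-160.4° V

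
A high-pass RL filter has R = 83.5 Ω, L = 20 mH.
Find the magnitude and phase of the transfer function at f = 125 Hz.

Step 1 — Angular frequency: ω = 2π·125 = 785.4 rad/s.
Step 2 — Transfer function: H(jω) = jωL/(R + jωL).
Step 3 — Numerator jωL = j·15.71; denominator R + jωL = 83.5 + j15.71.
Step 4 — H = 0.03418 + j0.1817.
Step 5 — Magnitude: |H| = 0.1849 (-14.7 dB); phase: φ = 79.3°.

|H| = 0.1849 (-14.7 dB), φ = 79.3°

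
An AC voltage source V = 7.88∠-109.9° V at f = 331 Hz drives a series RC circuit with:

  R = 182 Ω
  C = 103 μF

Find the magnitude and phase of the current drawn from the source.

Step 1 — Angular frequency: ω = 2π·f = 2π·331 = 2080 rad/s.
Step 2 — Component impedances:
  R: Z = R = 182 Ω
  C: Z = 1/(jωC) = -j/(ω·C) = 0 - j4.668 Ω
Step 3 — Series combination: Z_total = R + C = 182 - j4.668 Ω = 182.1∠-1.5° Ω.
Step 4 — Source phasor: V = 7.88∠-109.9° V = -2.682 - j7.409 V.
Step 5 — Ohm's law: I = V / Z_total = (-2.682 - j7.409) / (182 - j4.668) = -0.01368 - j0.04106 A.
Step 6 — Convert to polar: |I| = 0.04328 A, ∠I = -108.4°.

I = 0.04328∠-108.4° A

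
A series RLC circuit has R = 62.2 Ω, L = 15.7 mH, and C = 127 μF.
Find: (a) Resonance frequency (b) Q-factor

Step 1 — Resonance condition Im(Z)=0 gives ω₀ = 1/√(LC).
Step 2 — ω₀ = 1/√(0.0157·0.000127) = 708.2 rad/s.
Step 3 — f₀ = ω₀/(2π) = 112.7 Hz.
Step 4 — Series Q: Q = ω₀L/R = 708.2·0.0157/62.2 = 0.1788.

(a) f₀ = 112.7 Hz  (b) Q = 0.1788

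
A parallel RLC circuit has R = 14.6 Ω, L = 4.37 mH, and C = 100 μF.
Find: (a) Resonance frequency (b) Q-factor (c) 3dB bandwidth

Step 1 — Resonance: ω₀ = 1/√(LC) = 1/√(0.00437·0.0001) = 1513 rad/s.
Step 2 — f₀ = ω₀/(2π) = 240.8 Hz.
Step 3 — Parallel Q: Q = R/(ω₀L) = 14.6/(1513·0.00437) = 2.209.
Step 4 — Bandwidth: Δω = ω₀/Q = 684.9 rad/s; BW = Δω/(2π) = 109 Hz.

(a) f₀ = 240.8 Hz  (b) Q = 2.209  (c) BW = 109 Hz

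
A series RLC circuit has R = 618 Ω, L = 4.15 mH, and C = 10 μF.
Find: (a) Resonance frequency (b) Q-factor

Step 1 — Resonance condition Im(Z)=0 gives ω₀ = 1/√(LC).
Step 2 — ω₀ = 1/√(0.00415·1e-05) = 4909 rad/s.
Step 3 — f₀ = ω₀/(2π) = 781.3 Hz.
Step 4 — Series Q: Q = ω₀L/R = 4909·0.00415/618 = 0.03296.

(a) f₀ = 781.3 Hz  (b) Q = 0.03296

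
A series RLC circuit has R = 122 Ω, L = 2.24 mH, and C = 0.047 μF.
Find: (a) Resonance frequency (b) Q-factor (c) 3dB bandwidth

Step 1 — Resonance condition Im(Z)=0 gives ω₀ = 1/√(LC).
Step 2 — ω₀ = 1/√(0.00224·4.7e-08) = 9.746e+04 rad/s.
Step 3 — f₀ = ω₀/(2π) = 1.551e+04 Hz.
Step 4 — Series Q: Q = ω₀L/R = 9.746e+04·0.00224/122 = 1.789.
Step 5 — 3dB bandwidth: Δω = ω₀/Q = 5.446e+04 rad/s; BW = Δω/(2π) = 8668 Hz.

(a) f₀ = 1.551e+04 Hz  (b) Q = 1.789  (c) BW = 8668 Hz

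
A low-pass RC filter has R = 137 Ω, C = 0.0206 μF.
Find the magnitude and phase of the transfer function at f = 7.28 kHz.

Step 1 — Angular frequency: ω = 2π·7280 = 4.574e+04 rad/s.
Step 2 — Transfer function: H(jω) = 1/(1 + jωRC).
Step 3 — Denominator: 1 + jωRC = 1 + j·4.574e+04·137·2.06e-08 = 1 + j0.1291.
Step 4 — H = 0.9836 - j0.127.
Step 5 — Magnitude: |H| = 0.9918 (-0.1 dB); phase: φ = -7.4°.

|H| = 0.9918 (-0.1 dB), φ = -7.4°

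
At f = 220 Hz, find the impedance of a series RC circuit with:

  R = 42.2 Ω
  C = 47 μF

Step 1 — Angular frequency: ω = 2π·f = 2π·220 = 1382 rad/s.
Step 2 — Component impedances:
  R: Z = R = 42.2 Ω
  C: Z = 1/(jωC) = -j/(ω·C) = 0 - j15.39 Ω
Step 3 — Series combination: Z_total = R + C = 42.2 - j15.39 Ω = 44.92∠-20.0° Ω.

Z = 42.2 - j15.39 Ω = 44.92∠-20.0° Ω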